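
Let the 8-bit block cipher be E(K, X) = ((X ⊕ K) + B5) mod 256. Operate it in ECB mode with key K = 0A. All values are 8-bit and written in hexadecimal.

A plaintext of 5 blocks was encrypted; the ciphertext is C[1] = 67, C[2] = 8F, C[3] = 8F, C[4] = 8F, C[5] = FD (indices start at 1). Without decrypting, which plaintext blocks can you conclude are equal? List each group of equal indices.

P[2] = P[3] = P[4]

ECB encrypts each block independently with the same key, so equal ciphertext blocks imply equal plaintext blocks.
C[2] = C[3] = C[4] = 8F, so P[2] = P[3] = P[4].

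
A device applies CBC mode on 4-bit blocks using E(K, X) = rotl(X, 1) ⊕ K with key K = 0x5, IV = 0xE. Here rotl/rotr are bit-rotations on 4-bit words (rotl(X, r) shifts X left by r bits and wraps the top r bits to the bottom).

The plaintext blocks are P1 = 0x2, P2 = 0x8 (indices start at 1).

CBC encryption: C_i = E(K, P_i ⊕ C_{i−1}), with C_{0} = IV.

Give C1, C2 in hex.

C1: P1 ⊕ 0xE = 0xC; E(K, 0xC) = 0xC.
C2: P2 ⊕ 0xC = 0x4; E(K, 0x4) = 0xD.

C1 = 0xC, C2 = 0xD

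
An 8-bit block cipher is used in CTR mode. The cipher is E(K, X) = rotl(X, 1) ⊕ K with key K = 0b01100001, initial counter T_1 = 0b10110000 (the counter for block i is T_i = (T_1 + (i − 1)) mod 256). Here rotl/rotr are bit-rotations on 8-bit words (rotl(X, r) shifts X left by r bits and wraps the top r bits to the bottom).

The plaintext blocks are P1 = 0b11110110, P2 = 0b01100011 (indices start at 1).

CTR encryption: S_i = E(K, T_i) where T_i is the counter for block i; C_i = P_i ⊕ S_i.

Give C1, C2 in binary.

C1 = 0b11110110, C2 = 0b01100001

C1: T = 0b10110000, S = E(K, T) = 0b00000000; 0b11110110 ⊕ 0b00000000 = 0b11110110.
C2: T = 0b10110001, S = E(K, T) = 0b00000010; 0b01100011 ⊕ 0b00000010 = 0b01100001.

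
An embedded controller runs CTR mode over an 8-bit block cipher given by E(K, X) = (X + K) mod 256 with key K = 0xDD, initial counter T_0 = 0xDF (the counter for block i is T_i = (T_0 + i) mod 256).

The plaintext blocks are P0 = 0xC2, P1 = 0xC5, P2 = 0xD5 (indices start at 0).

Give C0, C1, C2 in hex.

C0 = 0x7E, C1 = 0x78, C2 = 0x6B

CTR encryption: S_i = E(K, T_i) where T_i is the counter for block i; C_i = P_i ⊕ S_i.
C0: T = 0xDF, S = E(K, T) = 0xBC; 0xC2 ⊕ 0xBC = 0x7E.
C1: T = 0xE0, S = E(K, T) = 0xBD; 0xC5 ⊕ 0xBD = 0x78.
C2: T = 0xE1, S = E(K, T) = 0xBE; 0xD5 ⊕ 0xBE = 0x6B.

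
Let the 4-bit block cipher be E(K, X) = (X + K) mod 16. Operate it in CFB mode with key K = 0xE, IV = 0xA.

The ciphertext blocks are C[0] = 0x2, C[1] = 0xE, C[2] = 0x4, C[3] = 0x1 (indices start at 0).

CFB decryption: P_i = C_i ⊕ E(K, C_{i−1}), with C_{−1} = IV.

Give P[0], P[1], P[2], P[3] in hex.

P[0]: E(K, 0xA) = 0x8; 0x2 ⊕ 0x8 = 0xA.
P[1]: E(K, 0x2) = 0x0; 0xE ⊕ 0x0 = 0xE.
P[2]: E(K, 0xE) = 0xC; 0x4 ⊕ 0xC = 0x8.
P[3]: E(K, 0x4) = 0x2; 0x1 ⊕ 0x2 = 0x3.

P[0] = 0xA, P[1] = 0xE, P[2] = 0x8, P[3] = 0x3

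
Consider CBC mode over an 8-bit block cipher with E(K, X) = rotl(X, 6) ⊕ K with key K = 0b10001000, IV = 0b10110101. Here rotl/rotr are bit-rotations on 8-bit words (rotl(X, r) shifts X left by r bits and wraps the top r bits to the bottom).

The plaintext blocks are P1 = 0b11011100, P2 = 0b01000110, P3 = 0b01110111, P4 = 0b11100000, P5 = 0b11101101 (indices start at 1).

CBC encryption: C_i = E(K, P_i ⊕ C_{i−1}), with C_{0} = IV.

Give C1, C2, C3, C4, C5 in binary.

C1 = 0b11010010, C2 = 0b10101101, C3 = 0b00111110, C4 = 0b00111111, C5 = 0b00111100

C1: P1 ⊕ 0b10110101 = 0b01101001; E(K, 0b01101001) = 0b11010010.
C2: P2 ⊕ 0b11010010 = 0b10010100; E(K, 0b10010100) = 0b10101101.
C3: P3 ⊕ 0b10101101 = 0b11011010; E(K, 0b11011010) = 0b00111110.
C4: P4 ⊕ 0b00111110 = 0b11011110; E(K, 0b11011110) = 0b00111111.
C5: P5 ⊕ 0b00111111 = 0b11010010; E(K, 0b11010010) = 0b00111100.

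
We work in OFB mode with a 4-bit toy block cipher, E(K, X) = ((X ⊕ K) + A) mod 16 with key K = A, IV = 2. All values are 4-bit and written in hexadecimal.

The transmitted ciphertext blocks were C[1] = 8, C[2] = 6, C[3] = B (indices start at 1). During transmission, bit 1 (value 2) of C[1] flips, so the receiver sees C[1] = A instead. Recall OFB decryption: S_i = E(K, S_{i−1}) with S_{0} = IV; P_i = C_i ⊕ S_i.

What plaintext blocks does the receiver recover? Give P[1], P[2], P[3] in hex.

Only C[1] changed, to A. In OFB, a change in C_i flips the same bit in P_i only; the keystream is unaffected. Decrypting the received ciphertext:
P[1]: S = E(K, 2) = 2; A ⊕ 2 = 8.
P[2]: S = E(K, 2) = 2; 6 ⊕ 2 = 4.
P[3]: S = E(K, 2) = 2; B ⊕ 2 = 9.
Blocks that differ from the original plaintext: P[1].

P[1] = 8, P[2] = 4, P[3] = 9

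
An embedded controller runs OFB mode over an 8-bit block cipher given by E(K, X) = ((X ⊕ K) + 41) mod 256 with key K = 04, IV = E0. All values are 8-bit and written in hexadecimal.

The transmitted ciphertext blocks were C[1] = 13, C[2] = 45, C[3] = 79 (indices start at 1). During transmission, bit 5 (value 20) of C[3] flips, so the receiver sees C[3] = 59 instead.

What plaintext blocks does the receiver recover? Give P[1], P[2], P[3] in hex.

P[1] = 36, P[2] = 27, P[3] = FE

OFB decryption: S_i = E(K, S_{i−1}) with S_{0} = IV; P_i = C_i ⊕ S_i.
Only C[3] changed, to 59. In OFB, a change in C_i flips the same bit in P_i only; the keystream is unaffected. Decrypting the received ciphertext:
P[1]: S = E(K, E0) = 25; 13 ⊕ 25 = 36.
P[2]: S = E(K, 25) = 62; 45 ⊕ 62 = 27.
P[3]: S = E(K, 62) = A7; 59 ⊕ A7 = FE.
Blocks that differ from the original plaintext: P[3].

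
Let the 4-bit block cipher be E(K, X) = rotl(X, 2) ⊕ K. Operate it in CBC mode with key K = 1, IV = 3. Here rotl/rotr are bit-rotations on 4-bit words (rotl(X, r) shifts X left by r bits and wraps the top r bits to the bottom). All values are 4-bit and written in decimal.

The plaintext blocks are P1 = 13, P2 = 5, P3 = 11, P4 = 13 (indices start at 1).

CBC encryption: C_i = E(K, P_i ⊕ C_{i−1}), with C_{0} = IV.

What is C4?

C4 = 7

C1: P1 ⊕ 3 = 14; E(K, 14) = 10.
C2: P2 ⊕ 10 = 15; E(K, 15) = 14.
C3: P3 ⊕ 14 = 5; E(K, 5) = 4.
C4: P4 ⊕ 4 = 9; E(K, 9) = 7.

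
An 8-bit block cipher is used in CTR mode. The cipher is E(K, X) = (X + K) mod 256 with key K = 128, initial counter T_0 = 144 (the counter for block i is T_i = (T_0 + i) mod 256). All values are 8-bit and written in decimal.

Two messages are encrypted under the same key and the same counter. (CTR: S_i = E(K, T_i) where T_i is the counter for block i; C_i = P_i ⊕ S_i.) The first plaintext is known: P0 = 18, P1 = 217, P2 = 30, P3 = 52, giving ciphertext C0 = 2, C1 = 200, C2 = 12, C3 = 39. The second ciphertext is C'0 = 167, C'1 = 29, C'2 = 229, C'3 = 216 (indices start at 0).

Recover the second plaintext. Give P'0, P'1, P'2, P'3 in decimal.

P'0 = 183, P'1 = 12, P'2 = 247, P'3 = 203

In CTR with a reused counter, both messages share the same keystream S_i, so C_i ⊕ C'_i = P_i ⊕ P'_i and thus P'_i = P_i ⊕ C_i ⊕ C'_i.
P'0: 18 ⊕ 2 ⊕ 167 = 183.
P'1: 217 ⊕ 200 ⊕ 29 = 12.
P'2: 30 ⊕ 12 ⊕ 229 = 247.
P'3: 52 ⊕ 39 ⊕ 216 = 203.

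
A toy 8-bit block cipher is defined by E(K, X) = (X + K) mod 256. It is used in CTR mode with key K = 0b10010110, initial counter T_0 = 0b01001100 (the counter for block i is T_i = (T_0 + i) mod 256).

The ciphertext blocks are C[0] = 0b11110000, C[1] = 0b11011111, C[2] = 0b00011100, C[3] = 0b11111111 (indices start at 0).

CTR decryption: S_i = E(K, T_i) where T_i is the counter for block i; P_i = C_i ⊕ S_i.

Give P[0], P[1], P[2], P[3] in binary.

P[0] = 0b00010010, P[1] = 0b00111100, P[2] = 0b11111000, P[3] = 0b00011010

P[0]: T = 0b01001100, S = E(K, T) = 0b11100010; 0b11110000 ⊕ 0b11100010 = 0b00010010.
P[1]: T = 0b01001101, S = E(K, T) = 0b11100011; 0b11011111 ⊕ 0b11100011 = 0b00111100.
P[2]: T = 0b01001110, S = E(K, T) = 0b11100100; 0b00011100 ⊕ 0b11100100 = 0b11111000.
P[3]: T = 0b01001111, S = E(K, T) = 0b11100101; 0b11111111 ⊕ 0b11100101 = 0b00011010.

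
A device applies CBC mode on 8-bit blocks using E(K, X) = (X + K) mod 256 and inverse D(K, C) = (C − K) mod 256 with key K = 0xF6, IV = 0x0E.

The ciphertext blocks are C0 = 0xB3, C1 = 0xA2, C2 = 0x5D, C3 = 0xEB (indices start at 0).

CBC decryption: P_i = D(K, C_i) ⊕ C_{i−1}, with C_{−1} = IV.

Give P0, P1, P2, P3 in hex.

P0 = 0xB3, P1 = 0x1F, P2 = 0xC5, P3 = 0xA8

P0: D(K, 0xB3) = 0xBD; 0xBD ⊕ 0x0E = 0xB3.
P1: D(K, 0xA2) = 0xAC; 0xAC ⊕ 0xB3 = 0x1F.
P2: D(K, 0x5D) = 0x67; 0x67 ⊕ 0xA2 = 0xC5.
P3: D(K, 0xEB) = 0xF5; 0xF5 ⊕ 0x5D = 0xA8.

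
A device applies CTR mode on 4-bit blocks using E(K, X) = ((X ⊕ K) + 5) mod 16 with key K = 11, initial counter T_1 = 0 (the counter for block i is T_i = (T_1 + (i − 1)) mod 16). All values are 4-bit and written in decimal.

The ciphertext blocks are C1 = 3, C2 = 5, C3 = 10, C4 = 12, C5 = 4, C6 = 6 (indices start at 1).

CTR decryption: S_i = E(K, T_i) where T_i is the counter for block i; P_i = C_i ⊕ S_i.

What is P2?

P2 = 10

P2: T = 1, S = E(K, T) = 15; 5 ⊕ 15 = 10.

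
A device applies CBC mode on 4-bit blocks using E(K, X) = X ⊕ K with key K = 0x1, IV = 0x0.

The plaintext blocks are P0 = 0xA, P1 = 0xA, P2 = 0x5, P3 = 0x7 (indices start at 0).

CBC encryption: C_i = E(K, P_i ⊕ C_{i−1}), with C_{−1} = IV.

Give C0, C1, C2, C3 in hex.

C0 = 0xB, C1 = 0x0, C2 = 0x4, C3 = 0x2

C0: P0 ⊕ 0x0 = 0xA; E(K, 0xA) = 0xB.
C1: P1 ⊕ 0xB = 0x1; E(K, 0x1) = 0x0.
C2: P2 ⊕ 0x0 = 0x5; E(K, 0x5) = 0x4.
C3: P3 ⊕ 0x4 = 0x3; E(K, 0x3) = 0x2.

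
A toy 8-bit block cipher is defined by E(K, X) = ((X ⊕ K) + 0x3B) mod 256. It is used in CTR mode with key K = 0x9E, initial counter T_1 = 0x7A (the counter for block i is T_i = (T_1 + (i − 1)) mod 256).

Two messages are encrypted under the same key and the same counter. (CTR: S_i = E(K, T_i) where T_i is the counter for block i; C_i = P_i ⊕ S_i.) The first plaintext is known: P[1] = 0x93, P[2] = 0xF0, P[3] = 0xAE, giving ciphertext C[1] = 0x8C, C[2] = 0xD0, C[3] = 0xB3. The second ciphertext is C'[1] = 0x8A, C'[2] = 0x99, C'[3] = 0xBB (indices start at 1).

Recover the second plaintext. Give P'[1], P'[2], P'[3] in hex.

In CTR with a reused counter, both messages share the same keystream S_i, so C_i ⊕ C'_i = P_i ⊕ P'_i and thus P'_i = P_i ⊕ C_i ⊕ C'_i.
P'[1]: 0x93 ⊕ 0x8C ⊕ 0x8A = 0x95.
P'[2]: 0xF0 ⊕ 0xD0 ⊕ 0x99 = 0xB9.
P'[3]: 0xAE ⊕ 0xB3 ⊕ 0xBB = 0xA6.

P'[1] = 0x95, P'[2] = 0xB9, P'[3] = 0xA6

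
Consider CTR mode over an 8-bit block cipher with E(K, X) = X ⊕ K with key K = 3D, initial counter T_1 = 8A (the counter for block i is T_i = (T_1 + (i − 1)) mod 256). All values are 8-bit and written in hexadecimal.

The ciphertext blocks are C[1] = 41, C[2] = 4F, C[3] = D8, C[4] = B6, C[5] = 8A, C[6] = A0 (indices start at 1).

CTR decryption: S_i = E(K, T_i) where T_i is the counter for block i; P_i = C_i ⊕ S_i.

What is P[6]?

P[6] = 12

P[6]: T = 8F, S = E(K, T) = B2; A0 ⊕ B2 = 12.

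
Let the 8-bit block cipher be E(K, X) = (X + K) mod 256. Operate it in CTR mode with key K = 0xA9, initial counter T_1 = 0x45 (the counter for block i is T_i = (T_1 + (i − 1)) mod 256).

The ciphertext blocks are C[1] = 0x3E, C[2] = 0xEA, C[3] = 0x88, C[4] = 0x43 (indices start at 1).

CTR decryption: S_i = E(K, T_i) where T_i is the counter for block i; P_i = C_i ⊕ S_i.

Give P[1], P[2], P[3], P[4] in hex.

P[1]: T = 0x45, S = E(K, T) = 0xEE; 0x3E ⊕ 0xEE = 0xD0.
P[2]: T = 0x46, S = E(K, T) = 0xEF; 0xEA ⊕ 0xEF = 0x05.
P[3]: T = 0x47, S = E(K, T) = 0xF0; 0x88 ⊕ 0xF0 = 0x78.
P[4]: T = 0x48, S = E(K, T) = 0xF1; 0x43 ⊕ 0xF1 = 0xB2.

P[1] = 0xD0, P[2] = 0x05, P[3] = 0x78, P[4] = 0xB2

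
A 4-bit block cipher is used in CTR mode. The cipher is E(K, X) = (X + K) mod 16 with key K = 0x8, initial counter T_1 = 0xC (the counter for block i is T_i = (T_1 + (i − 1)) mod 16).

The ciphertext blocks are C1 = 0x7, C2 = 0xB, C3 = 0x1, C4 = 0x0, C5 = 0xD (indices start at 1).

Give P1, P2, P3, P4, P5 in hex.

CTR decryption: S_i = E(K, T_i) where T_i is the counter for block i; P_i = C_i ⊕ S_i.
P1: T = 0xC, S = E(K, T) = 0x4; 0x7 ⊕ 0x4 = 0x3.
P2: T = 0xD, S = E(K, T) = 0x5; 0xB ⊕ 0x5 = 0xE.
P3: T = 0xE, S = E(K, T) = 0x6; 0x1 ⊕ 0x6 = 0x7.
P4: T = 0xF, S = E(K, T) = 0x7; 0x0 ⊕ 0x7 = 0x7.
P5: T = 0x0, S = E(K, T) = 0x8; 0xD ⊕ 0x8 = 0x5.

P1 = 0x3, P2 = 0xE, P3 = 0x7, P4 = 0x7, P5 = 0x5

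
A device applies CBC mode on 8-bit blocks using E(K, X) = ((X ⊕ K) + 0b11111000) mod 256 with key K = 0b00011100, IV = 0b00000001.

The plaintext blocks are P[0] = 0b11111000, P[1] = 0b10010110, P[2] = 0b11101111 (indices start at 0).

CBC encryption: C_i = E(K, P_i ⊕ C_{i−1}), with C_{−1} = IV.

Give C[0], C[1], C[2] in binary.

C[0] = 0b11011101, C[1] = 0b01001111, C[2] = 0b10110100

C[0]: P[0] ⊕ 0b00000001 = 0b11111001; E(K, 0b11111001) = 0b11011101.
C[1]: P[1] ⊕ 0b11011101 = 0b01001011; E(K, 0b01001011) = 0b01001111.
C[2]: P[2] ⊕ 0b01001111 = 0b10100000; E(K, 0b10100000) = 0b10110100.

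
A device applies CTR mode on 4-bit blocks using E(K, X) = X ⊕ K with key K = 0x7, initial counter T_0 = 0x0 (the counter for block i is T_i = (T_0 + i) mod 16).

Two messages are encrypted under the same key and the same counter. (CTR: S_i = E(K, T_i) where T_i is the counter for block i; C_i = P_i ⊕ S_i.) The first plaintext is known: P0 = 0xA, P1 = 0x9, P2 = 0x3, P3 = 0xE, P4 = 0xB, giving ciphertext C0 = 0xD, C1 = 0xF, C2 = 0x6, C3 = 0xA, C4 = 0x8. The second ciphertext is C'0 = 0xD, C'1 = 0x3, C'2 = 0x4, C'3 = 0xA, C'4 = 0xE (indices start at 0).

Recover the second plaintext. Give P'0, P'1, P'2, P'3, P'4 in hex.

In CTR with a reused counter, both messages share the same keystream S_i, so C_i ⊕ C'_i = P_i ⊕ P'_i and thus P'_i = P_i ⊕ C_i ⊕ C'_i.
P'0: 0xA ⊕ 0xD ⊕ 0xD = 0xA.
P'1: 0x9 ⊕ 0xF ⊕ 0x3 = 0x5.
P'2: 0x3 ⊕ 0x6 ⊕ 0x4 = 0x1.
P'3: 0xE ⊕ 0xA ⊕ 0xA = 0xE.
P'4: 0xB ⊕ 0x8 ⊕ 0xE = 0xD.

P'0 = 0xA, P'1 = 0x5, P'2 = 0x1, P'3 = 0xE, P'4 = 0xD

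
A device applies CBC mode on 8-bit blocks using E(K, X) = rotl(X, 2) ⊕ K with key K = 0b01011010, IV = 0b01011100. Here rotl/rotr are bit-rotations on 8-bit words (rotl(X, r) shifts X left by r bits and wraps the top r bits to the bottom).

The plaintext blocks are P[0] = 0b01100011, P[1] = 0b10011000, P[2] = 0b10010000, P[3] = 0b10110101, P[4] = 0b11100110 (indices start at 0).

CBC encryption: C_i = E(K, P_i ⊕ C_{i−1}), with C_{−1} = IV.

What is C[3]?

C[3] = 0b11000110

C[0]: P[0] ⊕ 0b01011100 = 0b00111111; E(K, 0b00111111) = 0b10100110.
C[1]: P[1] ⊕ 0b10100110 = 0b00111110; E(K, 0b00111110) = 0b10100010.
C[2]: P[2] ⊕ 0b10100010 = 0b00110010; E(K, 0b00110010) = 0b10010010.
C[3]: P[3] ⊕ 0b10010010 = 0b00100111; E(K, 0b00100111) = 0b11000110.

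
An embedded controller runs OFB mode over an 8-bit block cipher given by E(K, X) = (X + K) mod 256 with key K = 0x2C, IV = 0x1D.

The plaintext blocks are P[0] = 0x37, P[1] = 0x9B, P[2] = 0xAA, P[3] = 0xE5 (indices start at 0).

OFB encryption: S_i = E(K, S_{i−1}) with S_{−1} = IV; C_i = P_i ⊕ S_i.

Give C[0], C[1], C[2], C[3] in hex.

C[0] = 0x7E, C[1] = 0xEE, C[2] = 0x0B, C[3] = 0x28

C[0]: S = E(K, 0x1D) = 0x49; 0x37 ⊕ 0x49 = 0x7E.
C[1]: S = E(K, 0x49) = 0x75; 0x9B ⊕ 0x75 = 0xEE.
C[2]: S = E(K, 0x75) = 0xA1; 0xAA ⊕ 0xA1 = 0x0B.
C[3]: S = E(K, 0xA1) = 0xCD; 0xE5 ⊕ 0xCD = 0x28.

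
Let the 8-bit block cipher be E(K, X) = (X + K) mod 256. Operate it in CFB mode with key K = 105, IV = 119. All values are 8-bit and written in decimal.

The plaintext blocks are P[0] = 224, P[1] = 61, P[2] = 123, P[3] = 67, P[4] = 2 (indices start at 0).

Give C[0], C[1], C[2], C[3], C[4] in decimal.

C[0] = 0, C[1] = 84, C[2] = 198, C[3] = 108, C[4] = 215

CFB encryption: C_i = P_i ⊕ E(K, C_{i−1}), with C_{−1} = IV.
C[0]: E(K, 119) = 224; 224 ⊕ 224 = 0.
C[1]: E(K, 0) = 105; 61 ⊕ 105 = 84.
C[2]: E(K, 84) = 189; 123 ⊕ 189 = 198.
C[3]: E(K, 198) = 47; 67 ⊕ 47 = 108.
C[4]: E(K, 108) = 213; 2 ⊕ 213 = 215.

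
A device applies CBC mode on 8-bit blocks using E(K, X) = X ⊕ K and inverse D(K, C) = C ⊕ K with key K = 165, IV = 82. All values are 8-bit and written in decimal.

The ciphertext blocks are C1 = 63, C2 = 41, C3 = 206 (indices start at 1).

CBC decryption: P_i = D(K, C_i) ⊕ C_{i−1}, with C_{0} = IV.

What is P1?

P1: D(K, 63) = 154; 154 ⊕ 82 = 200.

P1 = 200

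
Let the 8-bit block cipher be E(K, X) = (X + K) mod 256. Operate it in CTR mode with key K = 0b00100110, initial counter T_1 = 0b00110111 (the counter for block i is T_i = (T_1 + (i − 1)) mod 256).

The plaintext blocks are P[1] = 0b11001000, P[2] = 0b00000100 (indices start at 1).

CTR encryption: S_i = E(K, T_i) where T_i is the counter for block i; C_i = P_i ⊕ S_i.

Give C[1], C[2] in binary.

C[1]: T = 0b00110111, S = E(K, T) = 0b01011101; 0b11001000 ⊕ 0b01011101 = 0b10010101.
C[2]: T = 0b00111000, S = E(K, T) = 0b01011110; 0b00000100 ⊕ 0b01011110 = 0b01011010.

C[1] = 0b10010101, C[2] = 0b01011010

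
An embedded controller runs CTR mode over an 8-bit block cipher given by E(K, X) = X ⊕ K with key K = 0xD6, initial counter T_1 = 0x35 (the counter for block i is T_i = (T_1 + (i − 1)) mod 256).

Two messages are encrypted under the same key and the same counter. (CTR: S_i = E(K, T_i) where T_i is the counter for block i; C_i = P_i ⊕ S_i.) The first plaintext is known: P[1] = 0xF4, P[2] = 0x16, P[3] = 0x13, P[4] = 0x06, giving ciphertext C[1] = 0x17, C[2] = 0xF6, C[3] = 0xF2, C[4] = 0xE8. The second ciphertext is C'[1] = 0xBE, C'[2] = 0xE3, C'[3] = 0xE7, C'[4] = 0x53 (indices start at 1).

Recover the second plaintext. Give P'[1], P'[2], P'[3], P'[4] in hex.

In CTR with a reused counter, both messages share the same keystream S_i, so C_i ⊕ C'_i = P_i ⊕ P'_i and thus P'_i = P_i ⊕ C_i ⊕ C'_i.
P'[1]: 0xF4 ⊕ 0x17 ⊕ 0xBE = 0x5D.
P'[2]: 0x16 ⊕ 0xF6 ⊕ 0xE3 = 0x03.
P'[3]: 0x13 ⊕ 0xF2 ⊕ 0xE7 = 0x06.
P'[4]: 0x06 ⊕ 0xE8 ⊕ 0x53 = 0xBD.

P'[1] = 0x5D, P'[2] = 0x03, P'[3] = 0x06, P'[4] = 0xBD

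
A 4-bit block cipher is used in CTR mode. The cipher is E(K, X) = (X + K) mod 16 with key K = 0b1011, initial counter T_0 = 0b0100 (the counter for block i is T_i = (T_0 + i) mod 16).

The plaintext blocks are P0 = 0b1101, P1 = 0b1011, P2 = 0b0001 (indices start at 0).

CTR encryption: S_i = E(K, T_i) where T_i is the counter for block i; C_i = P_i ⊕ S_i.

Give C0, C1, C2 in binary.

C0: T = 0b0100, S = E(K, T) = 0b1111; 0b1101 ⊕ 0b1111 = 0b0010.
C1: T = 0b0101, S = E(K, T) = 0b0000; 0b1011 ⊕ 0b0000 = 0b1011.
C2: T = 0b0110, S = E(K, T) = 0b0001; 0b0001 ⊕ 0b0001 = 0b0000.

C0 = 0b0010, C1 = 0b1011, C2 = 0b0000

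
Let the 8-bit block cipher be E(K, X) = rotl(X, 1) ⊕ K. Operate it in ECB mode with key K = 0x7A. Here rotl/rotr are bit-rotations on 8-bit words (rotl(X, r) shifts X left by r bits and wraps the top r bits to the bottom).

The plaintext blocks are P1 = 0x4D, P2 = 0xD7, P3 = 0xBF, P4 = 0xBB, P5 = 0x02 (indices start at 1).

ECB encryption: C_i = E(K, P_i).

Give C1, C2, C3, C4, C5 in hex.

C1: E(K, 0x4D) = 0xE0.
C2: E(K, 0xD7) = 0xD5.
C3: E(K, 0xBF) = 0x05.
C4: E(K, 0xBB) = 0x0D.
C5: E(K, 0x02) = 0x7E.

C1 = 0xE0, C2 = 0xD5, C3 = 0x05, C4 = 0x0D, C5 = 0x7E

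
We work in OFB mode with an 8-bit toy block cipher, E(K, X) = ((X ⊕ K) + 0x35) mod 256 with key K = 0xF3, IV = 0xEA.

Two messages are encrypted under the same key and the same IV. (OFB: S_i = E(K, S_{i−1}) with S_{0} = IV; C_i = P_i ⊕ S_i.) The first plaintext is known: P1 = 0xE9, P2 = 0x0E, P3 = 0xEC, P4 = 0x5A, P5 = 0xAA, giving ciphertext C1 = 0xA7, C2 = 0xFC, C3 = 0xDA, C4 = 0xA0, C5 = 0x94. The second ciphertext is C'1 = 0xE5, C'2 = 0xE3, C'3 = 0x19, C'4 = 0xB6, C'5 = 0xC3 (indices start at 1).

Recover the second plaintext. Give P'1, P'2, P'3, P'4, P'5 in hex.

P'1 = 0xAB, P'2 = 0x11, P'3 = 0x2F, P'4 = 0x4C, P'5 = 0xFD

In OFB with a reused IV, both messages share the same keystream S_i, so C_i ⊕ C'_i = P_i ⊕ P'_i and thus P'_i = P_i ⊕ C_i ⊕ C'_i.
P'1: 0xE9 ⊕ 0xA7 ⊕ 0xE5 = 0xAB.
P'2: 0x0E ⊕ 0xFC ⊕ 0xE3 = 0x11.
P'3: 0xEC ⊕ 0xDA ⊕ 0x19 = 0x2F.
P'4: 0x5A ⊕ 0xA0 ⊕ 0xB6 = 0x4C.
P'5: 0xAA ⊕ 0x94 ⊕ 0xC3 = 0xFD.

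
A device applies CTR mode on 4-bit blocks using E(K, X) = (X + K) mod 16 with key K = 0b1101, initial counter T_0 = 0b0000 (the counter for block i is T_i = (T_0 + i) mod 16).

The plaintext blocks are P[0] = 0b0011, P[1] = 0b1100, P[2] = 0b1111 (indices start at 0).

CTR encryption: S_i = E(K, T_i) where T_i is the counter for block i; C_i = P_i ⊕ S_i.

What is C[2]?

C[2] = 0b0000

C[0]: T = 0b0000, S = E(K, T) = 0b1101; 0b0011 ⊕ 0b1101 = 0b1110.
C[1]: T = 0b0001, S = E(K, T) = 0b1110; 0b1100 ⊕ 0b1110 = 0b0010.
C[2]: T = 0b0010, S = E(K, T) = 0b1111; 0b1111 ⊕ 0b1111 = 0b0000.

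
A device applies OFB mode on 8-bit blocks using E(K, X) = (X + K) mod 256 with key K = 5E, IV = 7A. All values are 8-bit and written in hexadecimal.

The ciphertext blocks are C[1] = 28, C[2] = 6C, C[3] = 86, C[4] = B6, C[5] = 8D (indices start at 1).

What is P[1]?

P[1] = F0

OFB decryption: S_i = E(K, S_{i−1}) with S_{0} = IV; P_i = C_i ⊕ S_i.
P[1]: S = E(K, 7A) = D8; 28 ⊕ D8 = F0.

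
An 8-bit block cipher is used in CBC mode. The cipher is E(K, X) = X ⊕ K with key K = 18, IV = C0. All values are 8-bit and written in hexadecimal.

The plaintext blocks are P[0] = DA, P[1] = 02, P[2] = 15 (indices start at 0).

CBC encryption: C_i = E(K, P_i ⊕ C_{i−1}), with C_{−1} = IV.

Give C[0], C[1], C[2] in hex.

C[0]: P[0] ⊕ C0 = 1A; E(K, 1A) = 02.
C[1]: P[1] ⊕ 02 = 00; E(K, 00) = 18.
C[2]: P[2] ⊕ 18 = 0D; E(K, 0D) = 15.

C[0] = 02, C[1] = 18, C[2] = 15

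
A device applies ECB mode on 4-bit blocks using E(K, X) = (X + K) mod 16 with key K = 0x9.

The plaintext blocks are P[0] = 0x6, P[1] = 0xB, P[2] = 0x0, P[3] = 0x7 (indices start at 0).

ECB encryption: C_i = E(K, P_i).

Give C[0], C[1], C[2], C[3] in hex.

C[0] = 0xF, C[1] = 0x4, C[2] = 0x9, C[3] = 0x0

C[0]: E(K, 0x6) = 0xF.
C[1]: E(K, 0xB) = 0x4.
C[2]: E(K, 0x0) = 0x9.
C[3]: E(K, 0x7) = 0x0.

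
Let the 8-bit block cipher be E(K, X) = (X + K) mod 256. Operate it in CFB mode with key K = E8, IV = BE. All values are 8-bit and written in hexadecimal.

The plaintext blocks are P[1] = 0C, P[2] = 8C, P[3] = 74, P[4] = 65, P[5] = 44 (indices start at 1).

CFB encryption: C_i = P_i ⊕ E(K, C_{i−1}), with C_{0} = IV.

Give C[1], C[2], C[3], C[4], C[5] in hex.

C[1] = AA, C[2] = 1E, C[3] = 72, C[4] = 3F, C[5] = 63

C[1]: E(K, BE) = A6; 0C ⊕ A6 = AA.
C[2]: E(K, AA) = 92; 8C ⊕ 92 = 1E.
C[3]: E(K, 1E) = 06; 74 ⊕ 06 = 72.
C[4]: E(K, 72) = 5A; 65 ⊕ 5A = 3F.
C[5]: E(K, 3F) = 27; 44 ⊕ 27 = 63.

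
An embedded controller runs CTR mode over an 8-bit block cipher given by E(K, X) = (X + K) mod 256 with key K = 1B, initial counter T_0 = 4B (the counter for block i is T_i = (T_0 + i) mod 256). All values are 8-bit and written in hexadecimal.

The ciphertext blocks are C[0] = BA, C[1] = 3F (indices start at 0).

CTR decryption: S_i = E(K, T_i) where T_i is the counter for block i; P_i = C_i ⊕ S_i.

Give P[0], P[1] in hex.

P[0] = DC, P[1] = 58

P[0]: T = 4B, S = E(K, T) = 66; BA ⊕ 66 = DC.
P[1]: T = 4C, S = E(K, T) = 67; 3F ⊕ 67 = 58.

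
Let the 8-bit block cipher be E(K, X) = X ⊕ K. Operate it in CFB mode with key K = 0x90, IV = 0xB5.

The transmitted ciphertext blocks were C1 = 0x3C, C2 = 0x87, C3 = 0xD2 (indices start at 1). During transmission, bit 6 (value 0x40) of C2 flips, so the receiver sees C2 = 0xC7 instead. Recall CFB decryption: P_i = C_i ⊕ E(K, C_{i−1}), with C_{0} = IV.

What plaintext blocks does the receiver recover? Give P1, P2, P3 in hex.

Only C2 changed, to 0xC7. In CFB, a change in C_i flips the same bit in P_i and garbles P_{i+1}. Decrypting the received ciphertext:
P1: E(K, 0xB5) = 0x25; 0x3C ⊕ 0x25 = 0x19.
P2: E(K, 0x3C) = 0xAC; 0xC7 ⊕ 0xAC = 0x6B.
P3: E(K, 0xC7) = 0x57; 0xD2 ⊕ 0x57 = 0x85.
Blocks that differ from the original plaintext: P2, P3.

P1 = 0x19, P2 = 0x6B, P3 = 0x85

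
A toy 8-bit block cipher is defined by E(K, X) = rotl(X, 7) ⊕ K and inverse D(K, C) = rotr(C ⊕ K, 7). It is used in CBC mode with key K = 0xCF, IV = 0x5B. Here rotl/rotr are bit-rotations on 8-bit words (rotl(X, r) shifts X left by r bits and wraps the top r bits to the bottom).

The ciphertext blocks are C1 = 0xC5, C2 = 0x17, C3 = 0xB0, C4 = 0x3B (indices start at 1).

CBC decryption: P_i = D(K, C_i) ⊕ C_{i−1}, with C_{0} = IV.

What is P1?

P1: D(K, 0xC5) = 0x14; 0x14 ⊕ 0x5B = 0x4F.

P1 = 0x4F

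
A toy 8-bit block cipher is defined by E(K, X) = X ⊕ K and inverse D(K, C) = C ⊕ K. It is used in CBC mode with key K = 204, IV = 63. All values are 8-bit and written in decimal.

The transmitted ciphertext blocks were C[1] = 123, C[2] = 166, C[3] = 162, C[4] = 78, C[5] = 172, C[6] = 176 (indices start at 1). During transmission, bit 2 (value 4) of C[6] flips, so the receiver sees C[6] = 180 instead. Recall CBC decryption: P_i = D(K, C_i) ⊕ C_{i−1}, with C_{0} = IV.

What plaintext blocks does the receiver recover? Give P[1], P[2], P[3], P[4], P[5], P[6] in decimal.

P[1] = 136, P[2] = 17, P[3] = 200, P[4] = 32, P[5] = 46, P[6] = 212

Only C[6] changed, to 180. In CBC, a change in C_i garbles P_i and flips the same bit in P_{i+1}. Decrypting the received ciphertext:
P[1]: D(K, 123) = 183; 183 ⊕ 63 = 136.
P[2]: D(K, 166) = 106; 106 ⊕ 123 = 17.
P[3]: D(K, 162) = 110; 110 ⊕ 166 = 200.
P[4]: D(K, 78) = 130; 130 ⊕ 162 = 32.
P[5]: D(K, 172) = 96; 96 ⊕ 78 = 46.
P[6]: D(K, 180) = 120; 120 ⊕ 172 = 212.
Blocks that differ from the original plaintext: P[6].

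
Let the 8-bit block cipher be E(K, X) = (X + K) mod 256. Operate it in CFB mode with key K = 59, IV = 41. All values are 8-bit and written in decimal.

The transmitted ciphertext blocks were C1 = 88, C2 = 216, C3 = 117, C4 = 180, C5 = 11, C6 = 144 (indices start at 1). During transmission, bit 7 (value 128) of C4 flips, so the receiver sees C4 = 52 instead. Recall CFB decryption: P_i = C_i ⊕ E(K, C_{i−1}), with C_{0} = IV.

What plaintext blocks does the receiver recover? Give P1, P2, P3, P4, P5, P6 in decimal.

Only C4 changed, to 52. In CFB, a change in C_i flips the same bit in P_i and garbles P_{i+1}. Decrypting the received ciphertext:
P1: E(K, 41) = 100; 88 ⊕ 100 = 60.
P2: E(K, 88) = 147; 216 ⊕ 147 = 75.
P3: E(K, 216) = 19; 117 ⊕ 19 = 102.
P4: E(K, 117) = 176; 52 ⊕ 176 = 132.
P5: E(K, 52) = 111; 11 ⊕ 111 = 100.
P6: E(K, 11) = 70; 144 ⊕ 70 = 214.
Blocks that differ from the original plaintext: P4, P5.

P1 = 60, P2 = 75, P3 = 102, P4 = 132, P5 = 100, P6 = 214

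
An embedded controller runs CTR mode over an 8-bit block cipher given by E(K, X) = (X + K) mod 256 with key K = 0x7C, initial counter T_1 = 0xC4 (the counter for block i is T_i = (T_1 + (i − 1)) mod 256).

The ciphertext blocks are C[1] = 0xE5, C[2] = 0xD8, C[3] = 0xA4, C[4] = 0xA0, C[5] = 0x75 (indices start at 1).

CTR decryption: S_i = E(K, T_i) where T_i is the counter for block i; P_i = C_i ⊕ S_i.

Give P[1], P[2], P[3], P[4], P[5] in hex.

P[1] = 0xA5, P[2] = 0x99, P[3] = 0xE6, P[4] = 0xE3, P[5] = 0x31

P[1]: T = 0xC4, S = E(K, T) = 0x40; 0xE5 ⊕ 0x40 = 0xA5.
P[2]: T = 0xC5, S = E(K, T) = 0x41; 0xD8 ⊕ 0x41 = 0x99.
P[3]: T = 0xC6, S = E(K, T) = 0x42; 0xA4 ⊕ 0x42 = 0xE6.
P[4]: T = 0xC7, S = E(K, T) = 0x43; 0xA0 ⊕ 0x43 = 0xE3.
P[5]: T = 0xC8, S = E(K, T) = 0x44; 0x75 ⊕ 0x44 = 0x31.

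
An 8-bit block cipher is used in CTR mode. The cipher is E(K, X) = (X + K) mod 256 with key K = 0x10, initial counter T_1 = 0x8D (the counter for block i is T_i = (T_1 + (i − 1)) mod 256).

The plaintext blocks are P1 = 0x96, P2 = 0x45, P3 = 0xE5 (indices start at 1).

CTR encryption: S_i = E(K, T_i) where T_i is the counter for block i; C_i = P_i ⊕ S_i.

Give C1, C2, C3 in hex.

C1: T = 0x8D, S = E(K, T) = 0x9D; 0x96 ⊕ 0x9D = 0x0B.
C2: T = 0x8E, S = E(K, T) = 0x9E; 0x45 ⊕ 0x9E = 0xDB.
C3: T = 0x8F, S = E(K, T) = 0x9F; 0xE5 ⊕ 0x9F = 0x7A.

C1 = 0x0B, C2 = 0xDB, C3 = 0x7A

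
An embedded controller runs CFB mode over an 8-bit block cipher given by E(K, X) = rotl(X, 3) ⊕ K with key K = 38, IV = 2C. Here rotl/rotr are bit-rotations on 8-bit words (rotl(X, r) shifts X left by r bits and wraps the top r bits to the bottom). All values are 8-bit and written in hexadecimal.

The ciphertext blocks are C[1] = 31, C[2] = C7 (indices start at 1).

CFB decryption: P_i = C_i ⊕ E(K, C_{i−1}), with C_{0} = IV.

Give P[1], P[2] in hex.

P[1] = 68, P[2] = 76

P[1]: E(K, 2C) = 59; 31 ⊕ 59 = 68.
P[2]: E(K, 31) = B1; C7 ⊕ B1 = 76.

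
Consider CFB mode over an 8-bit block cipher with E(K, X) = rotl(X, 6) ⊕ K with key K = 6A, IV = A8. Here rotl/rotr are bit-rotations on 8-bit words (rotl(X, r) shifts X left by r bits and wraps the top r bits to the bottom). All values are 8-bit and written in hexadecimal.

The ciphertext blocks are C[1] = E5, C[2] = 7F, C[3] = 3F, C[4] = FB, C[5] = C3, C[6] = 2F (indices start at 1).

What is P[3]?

CFB decryption: P_i = C_i ⊕ E(K, C_{i−1}), with C_{0} = IV.
P[3]: E(K, 7F) = B5; 3F ⊕ B5 = 8A.

P[3] = 8A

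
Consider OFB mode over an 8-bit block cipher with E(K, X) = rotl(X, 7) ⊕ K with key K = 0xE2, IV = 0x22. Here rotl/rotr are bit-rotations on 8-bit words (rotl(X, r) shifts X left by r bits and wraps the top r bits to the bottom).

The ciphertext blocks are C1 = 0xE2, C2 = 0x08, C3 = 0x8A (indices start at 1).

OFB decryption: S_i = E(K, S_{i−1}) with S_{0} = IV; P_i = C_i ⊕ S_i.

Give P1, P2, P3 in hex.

P1 = 0x11, P2 = 0x13, P3 = 0xE5

P1: S = E(K, 0x22) = 0xF3; 0xE2 ⊕ 0xF3 = 0x11.
P2: S = E(K, 0xF3) = 0x1B; 0x08 ⊕ 0x1B = 0x13.
P3: S = E(K, 0x1B) = 0x6F; 0x8A ⊕ 0x6F = 0xE5.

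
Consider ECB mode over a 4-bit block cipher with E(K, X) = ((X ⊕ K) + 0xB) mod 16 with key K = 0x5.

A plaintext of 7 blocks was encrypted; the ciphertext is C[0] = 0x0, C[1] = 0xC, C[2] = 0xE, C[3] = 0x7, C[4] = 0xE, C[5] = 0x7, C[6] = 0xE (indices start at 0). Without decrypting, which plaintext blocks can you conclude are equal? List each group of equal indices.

P[2] = P[4] = P[6]; P[3] = P[5]

ECB encrypts each block independently with the same key, so equal ciphertext blocks imply equal plaintext blocks.
C[2] = C[4] = C[6] = 0xE, so P[2] = P[4] = P[6].
C[3] = C[5] = 0x7, so P[3] = P[5].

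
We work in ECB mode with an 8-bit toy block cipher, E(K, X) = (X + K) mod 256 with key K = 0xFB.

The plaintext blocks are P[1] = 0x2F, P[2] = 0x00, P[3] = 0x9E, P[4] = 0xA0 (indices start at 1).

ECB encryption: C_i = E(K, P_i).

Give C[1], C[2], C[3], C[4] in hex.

C[1] = 0x2A, C[2] = 0xFB, C[3] = 0x99, C[4] = 0x9B

C[1]: E(K, 0x2F) = 0x2A.
C[2]: E(K, 0x00) = 0xFB.
C[3]: E(K, 0x9E) = 0x99.
C[4]: E(K, 0xA0) = 0x9B.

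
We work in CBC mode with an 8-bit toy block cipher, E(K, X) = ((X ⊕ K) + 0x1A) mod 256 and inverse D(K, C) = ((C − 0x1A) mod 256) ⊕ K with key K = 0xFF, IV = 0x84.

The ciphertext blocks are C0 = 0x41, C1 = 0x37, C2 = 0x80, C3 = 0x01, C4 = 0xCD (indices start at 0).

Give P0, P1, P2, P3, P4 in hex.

CBC decryption: P_i = D(K, C_i) ⊕ C_{i−1}, with C_{−1} = IV.
P0: D(K, 0x41) = 0xD8; 0xD8 ⊕ 0x84 = 0x5C.
P1: D(K, 0x37) = 0xE2; 0xE2 ⊕ 0x41 = 0xA3.
P2: D(K, 0x80) = 0x99; 0x99 ⊕ 0x37 = 0xAE.
P3: D(K, 0x01) = 0x18; 0x18 ⊕ 0x80 = 0x98.
P4: D(K, 0xCD) = 0x4C; 0x4C ⊕ 0x01 = 0x4D.

P0 = 0x5C, P1 = 0xA3, P2 = 0xAE, P3 = 0x98, P4 = 0x4D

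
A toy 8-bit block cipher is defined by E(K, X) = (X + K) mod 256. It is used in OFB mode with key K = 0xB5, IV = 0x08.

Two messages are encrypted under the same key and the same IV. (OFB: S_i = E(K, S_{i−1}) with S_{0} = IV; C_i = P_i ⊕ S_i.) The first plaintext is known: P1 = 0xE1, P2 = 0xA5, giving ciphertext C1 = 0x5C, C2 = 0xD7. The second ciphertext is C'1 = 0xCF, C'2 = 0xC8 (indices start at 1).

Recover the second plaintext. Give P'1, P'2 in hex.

P'1 = 0x72, P'2 = 0xBA

In OFB with a reused IV, both messages share the same keystream S_i, so C_i ⊕ C'_i = P_i ⊕ P'_i and thus P'_i = P_i ⊕ C_i ⊕ C'_i.
P'1: 0xE1 ⊕ 0x5C ⊕ 0xCF = 0x72.
P'2: 0xA5 ⊕ 0xD7 ⊕ 0xC8 = 0xBA.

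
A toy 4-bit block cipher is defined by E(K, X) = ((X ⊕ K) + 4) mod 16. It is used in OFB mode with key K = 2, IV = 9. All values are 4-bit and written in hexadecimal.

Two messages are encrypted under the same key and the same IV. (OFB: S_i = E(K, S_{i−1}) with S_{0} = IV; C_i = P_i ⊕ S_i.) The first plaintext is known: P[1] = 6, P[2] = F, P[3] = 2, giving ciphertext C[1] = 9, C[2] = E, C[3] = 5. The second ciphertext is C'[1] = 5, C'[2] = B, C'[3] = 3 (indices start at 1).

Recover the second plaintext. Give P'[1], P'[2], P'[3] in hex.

P'[1] = A, P'[2] = A, P'[3] = 4

In OFB with a reused IV, both messages share the same keystream S_i, so C_i ⊕ C'_i = P_i ⊕ P'_i and thus P'_i = P_i ⊕ C_i ⊕ C'_i.
P'[1]: 6 ⊕ 9 ⊕ 5 = A.
P'[2]: F ⊕ E ⊕ B = A.
P'[3]: 2 ⊕ 5 ⊕ 3 = 4.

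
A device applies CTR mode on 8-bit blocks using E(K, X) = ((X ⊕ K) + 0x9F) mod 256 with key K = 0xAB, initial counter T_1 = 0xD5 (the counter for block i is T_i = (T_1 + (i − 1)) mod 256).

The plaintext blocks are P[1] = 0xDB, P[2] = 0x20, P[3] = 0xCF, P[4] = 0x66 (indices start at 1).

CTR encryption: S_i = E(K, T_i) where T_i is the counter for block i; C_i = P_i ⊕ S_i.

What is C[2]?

C[2] = 0x3C

C[1]: T = 0xD5, S = E(K, T) = 0x1D; 0xDB ⊕ 0x1D = 0xC6.
C[2]: T = 0xD6, S = E(K, T) = 0x1C; 0x20 ⊕ 0x1C = 0x3C.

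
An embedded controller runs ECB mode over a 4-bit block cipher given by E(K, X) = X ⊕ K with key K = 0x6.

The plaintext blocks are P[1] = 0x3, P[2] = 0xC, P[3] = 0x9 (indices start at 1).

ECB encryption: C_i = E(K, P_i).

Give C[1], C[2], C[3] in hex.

C[1]: E(K, 0x3) = 0x5.
C[2]: E(K, 0xC) = 0xA.
C[3]: E(K, 0x9) = 0xF.

C[1] = 0x5, C[2] = 0xA, C[3] = 0xF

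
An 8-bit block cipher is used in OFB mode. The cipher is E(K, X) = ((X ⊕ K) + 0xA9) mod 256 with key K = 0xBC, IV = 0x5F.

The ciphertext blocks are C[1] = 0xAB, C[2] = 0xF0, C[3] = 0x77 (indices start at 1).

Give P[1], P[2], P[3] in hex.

P[1] = 0x27, P[2] = 0x29, P[3] = 0x79

OFB decryption: S_i = E(K, S_{i−1}) with S_{0} = IV; P_i = C_i ⊕ S_i.
P[1]: S = E(K, 0x5F) = 0x8C; 0xAB ⊕ 0x8C = 0x27.
P[2]: S = E(K, 0x8C) = 0xD9; 0xF0 ⊕ 0xD9 = 0x29.
P[3]: S = E(K, 0xD9) = 0x0E; 0x77 ⊕ 0x0E = 0x79.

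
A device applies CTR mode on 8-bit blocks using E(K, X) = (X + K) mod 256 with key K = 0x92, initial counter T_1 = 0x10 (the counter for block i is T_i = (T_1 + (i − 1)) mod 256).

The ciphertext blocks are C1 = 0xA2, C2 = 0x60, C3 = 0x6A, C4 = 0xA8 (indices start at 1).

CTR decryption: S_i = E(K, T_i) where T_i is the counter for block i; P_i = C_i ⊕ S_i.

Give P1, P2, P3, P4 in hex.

P1 = 0x00, P2 = 0xC3, P3 = 0xCE, P4 = 0x0D

P1: T = 0x10, S = E(K, T) = 0xA2; 0xA2 ⊕ 0xA2 = 0x00.
P2: T = 0x11, S = E(K, T) = 0xA3; 0x60 ⊕ 0xA3 = 0xC3.
P3: T = 0x12, S = E(K, T) = 0xA4; 0x6A ⊕ 0xA4 = 0xCE.
P4: T = 0x13, S = E(K, T) = 0xA5; 0xA8 ⊕ 0xA5 = 0x0D.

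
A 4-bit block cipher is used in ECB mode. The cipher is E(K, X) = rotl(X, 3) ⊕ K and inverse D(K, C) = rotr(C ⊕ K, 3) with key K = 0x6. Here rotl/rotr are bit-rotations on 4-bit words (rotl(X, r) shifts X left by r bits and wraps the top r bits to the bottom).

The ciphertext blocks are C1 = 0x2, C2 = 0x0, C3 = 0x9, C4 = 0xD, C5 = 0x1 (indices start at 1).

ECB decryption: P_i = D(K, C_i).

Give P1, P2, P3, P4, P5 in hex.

P1: D(K, 0x2) = 0x8.
P2: D(K, 0x0) = 0xC.
P3: D(K, 0x9) = 0xF.
P4: D(K, 0xD) = 0x7.
P5: D(K, 0x1) = 0xE.

P1 = 0x8, P2 = 0xC, P3 = 0xF, P4 = 0x7, P5 = 0xE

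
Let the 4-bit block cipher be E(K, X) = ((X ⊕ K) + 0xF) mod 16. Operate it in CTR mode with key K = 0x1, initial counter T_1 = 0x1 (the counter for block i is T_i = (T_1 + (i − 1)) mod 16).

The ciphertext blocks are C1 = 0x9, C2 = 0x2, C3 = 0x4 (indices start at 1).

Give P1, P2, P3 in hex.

P1 = 0x6, P2 = 0x0, P3 = 0x5

CTR decryption: S_i = E(K, T_i) where T_i is the counter for block i; P_i = C_i ⊕ S_i.
P1: T = 0x1, S = E(K, T) = 0xF; 0x9 ⊕ 0xF = 0x6.
P2: T = 0x2, S = E(K, T) = 0x2; 0x2 ⊕ 0x2 = 0x0.
P3: T = 0x3, S = E(K, T) = 0x1; 0x4 ⊕ 0x1 = 0x5.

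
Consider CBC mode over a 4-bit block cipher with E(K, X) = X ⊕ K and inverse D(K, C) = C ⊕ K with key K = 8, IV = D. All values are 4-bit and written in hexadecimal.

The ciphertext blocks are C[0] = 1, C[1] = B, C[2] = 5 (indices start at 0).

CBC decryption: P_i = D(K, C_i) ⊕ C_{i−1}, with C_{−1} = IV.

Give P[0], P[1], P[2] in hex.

P[0] = 4, P[1] = 2, P[2] = 6

P[0]: D(K, 1) = 9; 9 ⊕ D = 4.
P[1]: D(K, B) = 3; 3 ⊕ 1 = 2.
P[2]: D(K, 5) = D; D ⊕ B = 6.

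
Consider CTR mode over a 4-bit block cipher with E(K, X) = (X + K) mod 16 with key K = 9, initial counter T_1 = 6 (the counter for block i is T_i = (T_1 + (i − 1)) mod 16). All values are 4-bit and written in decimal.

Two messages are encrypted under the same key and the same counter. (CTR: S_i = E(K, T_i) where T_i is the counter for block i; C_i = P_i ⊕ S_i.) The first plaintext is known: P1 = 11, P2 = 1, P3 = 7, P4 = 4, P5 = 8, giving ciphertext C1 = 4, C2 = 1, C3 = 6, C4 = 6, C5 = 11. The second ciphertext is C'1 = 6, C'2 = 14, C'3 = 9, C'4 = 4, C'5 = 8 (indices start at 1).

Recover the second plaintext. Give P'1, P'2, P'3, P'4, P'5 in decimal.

In CTR with a reused counter, both messages share the same keystream S_i, so C_i ⊕ C'_i = P_i ⊕ P'_i and thus P'_i = P_i ⊕ C_i ⊕ C'_i.
P'1: 11 ⊕ 4 ⊕ 6 = 9.
P'2: 1 ⊕ 1 ⊕ 14 = 14.
P'3: 7 ⊕ 6 ⊕ 9 = 8.
P'4: 4 ⊕ 6 ⊕ 4 = 6.
P'5: 8 ⊕ 11 ⊕ 8 = 11.

P'1 = 9, P'2 = 14, P'3 = 8, P'4 = 6, P'5 = 11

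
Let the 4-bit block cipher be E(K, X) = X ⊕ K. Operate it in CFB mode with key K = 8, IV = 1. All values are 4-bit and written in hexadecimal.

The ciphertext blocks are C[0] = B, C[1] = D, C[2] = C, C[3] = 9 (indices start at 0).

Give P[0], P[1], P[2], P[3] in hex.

P[0] = 2, P[1] = E, P[2] = 9, P[3] = D

CFB decryption: P_i = C_i ⊕ E(K, C_{i−1}), with C_{−1} = IV.
P[0]: E(K, 1) = 9; B ⊕ 9 = 2.
P[1]: E(K, B) = 3; D ⊕ 3 = E.
P[2]: E(K, D) = 5; C ⊕ 5 = 9.
P[3]: E(K, C) = 4; 9 ⊕ 4 = D.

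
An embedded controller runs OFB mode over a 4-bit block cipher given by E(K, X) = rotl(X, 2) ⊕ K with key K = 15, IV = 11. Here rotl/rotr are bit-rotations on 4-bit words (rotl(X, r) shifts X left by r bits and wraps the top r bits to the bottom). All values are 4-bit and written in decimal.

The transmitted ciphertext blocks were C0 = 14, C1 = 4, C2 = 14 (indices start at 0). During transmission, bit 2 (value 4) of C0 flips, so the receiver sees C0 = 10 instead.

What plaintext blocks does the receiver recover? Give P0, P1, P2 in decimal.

P0 = 11, P1 = 15, P2 = 15

OFB decryption: S_i = E(K, S_{i−1}) with S_{−1} = IV; P_i = C_i ⊕ S_i.
Only C0 changed, to 10. In OFB, a change in C_i flips the same bit in P_i only; the keystream is unaffected. Decrypting the received ciphertext:
P0: S = E(K, 11) = 1; 10 ⊕ 1 = 11.
P1: S = E(K, 1) = 11; 4 ⊕ 11 = 15.
P2: S = E(K, 11) = 1; 14 ⊕ 1 = 15.
Blocks that differ from the original plaintext: P0.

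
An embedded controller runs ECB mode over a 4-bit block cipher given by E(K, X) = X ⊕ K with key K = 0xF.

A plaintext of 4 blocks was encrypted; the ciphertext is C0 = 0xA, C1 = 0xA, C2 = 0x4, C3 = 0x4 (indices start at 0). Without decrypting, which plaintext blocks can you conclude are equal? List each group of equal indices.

P0 = P1; P2 = P3

ECB encrypts each block independently with the same key, so equal ciphertext blocks imply equal plaintext blocks.
C0 = C1 = 0xA, so P0 = P1.
C2 = C3 = 0x4, so P2 = P3.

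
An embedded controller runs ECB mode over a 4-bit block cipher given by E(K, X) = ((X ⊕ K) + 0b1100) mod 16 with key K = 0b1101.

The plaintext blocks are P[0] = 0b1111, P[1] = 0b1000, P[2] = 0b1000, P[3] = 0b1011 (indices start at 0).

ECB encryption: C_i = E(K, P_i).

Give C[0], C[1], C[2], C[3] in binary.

C[0] = 0b1110, C[1] = 0b0001, C[2] = 0b0001, C[3] = 0b0010

C[0]: E(K, 0b1111) = 0b1110.
C[1]: E(K, 0b1000) = 0b0001.
C[2]: E(K, 0b1000) = 0b0001.
C[3]: E(K, 0b1011) = 0b0010.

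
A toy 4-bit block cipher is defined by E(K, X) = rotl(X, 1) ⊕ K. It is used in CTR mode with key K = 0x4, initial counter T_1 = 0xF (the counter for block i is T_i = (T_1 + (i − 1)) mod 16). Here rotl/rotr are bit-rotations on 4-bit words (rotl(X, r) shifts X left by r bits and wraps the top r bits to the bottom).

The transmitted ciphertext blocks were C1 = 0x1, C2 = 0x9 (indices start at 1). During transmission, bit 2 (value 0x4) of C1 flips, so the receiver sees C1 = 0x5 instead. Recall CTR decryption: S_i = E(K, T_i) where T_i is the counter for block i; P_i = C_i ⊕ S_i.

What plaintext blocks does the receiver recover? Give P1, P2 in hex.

P1 = 0xE, P2 = 0xD

Only C1 changed, to 0x5. In CTR, a change in C_i flips the same bit in P_i only; the keystream is unaffected. Decrypting the received ciphertext:
P1: T = 0xF, S = E(K, T) = 0xB; 0x5 ⊕ 0xB = 0xE.
P2: T = 0x0, S = E(K, T) = 0x4; 0x9 ⊕ 0x4 = 0xD.
Blocks that differ from the original plaintext: P1.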